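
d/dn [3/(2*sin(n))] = -3*cos(n)/(2*sin(n)^2)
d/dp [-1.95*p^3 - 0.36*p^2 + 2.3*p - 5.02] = -5.85*p^2 - 0.72*p + 2.3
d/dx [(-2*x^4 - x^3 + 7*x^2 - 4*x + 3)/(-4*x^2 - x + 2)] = (16*x^5 + 10*x^4 - 14*x^3 - 29*x^2 + 52*x - 5)/(16*x^4 + 8*x^3 - 15*x^2 - 4*x + 4)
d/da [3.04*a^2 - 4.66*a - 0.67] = 6.08*a - 4.66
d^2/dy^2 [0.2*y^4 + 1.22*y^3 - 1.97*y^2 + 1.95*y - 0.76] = 2.4*y^2 + 7.32*y - 3.94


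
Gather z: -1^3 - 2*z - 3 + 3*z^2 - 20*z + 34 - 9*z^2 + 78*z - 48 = -6*z^2 + 56*z - 18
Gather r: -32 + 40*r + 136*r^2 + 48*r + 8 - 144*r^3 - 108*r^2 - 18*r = -144*r^3 + 28*r^2 + 70*r - 24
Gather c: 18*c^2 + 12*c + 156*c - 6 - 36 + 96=18*c^2 + 168*c + 54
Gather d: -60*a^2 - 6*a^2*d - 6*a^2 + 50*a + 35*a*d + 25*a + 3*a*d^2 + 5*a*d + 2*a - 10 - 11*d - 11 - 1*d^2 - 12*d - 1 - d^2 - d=-66*a^2 + 77*a + d^2*(3*a - 2) + d*(-6*a^2 + 40*a - 24) - 22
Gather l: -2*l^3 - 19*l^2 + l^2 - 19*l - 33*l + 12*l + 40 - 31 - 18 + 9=-2*l^3 - 18*l^2 - 40*l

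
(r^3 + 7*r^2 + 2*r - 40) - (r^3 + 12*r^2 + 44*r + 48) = -5*r^2 - 42*r - 88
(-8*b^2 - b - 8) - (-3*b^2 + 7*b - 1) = -5*b^2 - 8*b - 7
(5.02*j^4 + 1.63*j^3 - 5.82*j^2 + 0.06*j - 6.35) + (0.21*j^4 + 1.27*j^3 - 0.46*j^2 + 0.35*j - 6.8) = 5.23*j^4 + 2.9*j^3 - 6.28*j^2 + 0.41*j - 13.15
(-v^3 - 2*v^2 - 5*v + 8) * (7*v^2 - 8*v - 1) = -7*v^5 - 6*v^4 - 18*v^3 + 98*v^2 - 59*v - 8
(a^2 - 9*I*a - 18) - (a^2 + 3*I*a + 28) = -12*I*a - 46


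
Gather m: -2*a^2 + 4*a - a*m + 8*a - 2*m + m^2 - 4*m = -2*a^2 + 12*a + m^2 + m*(-a - 6)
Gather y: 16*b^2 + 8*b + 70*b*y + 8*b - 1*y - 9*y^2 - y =16*b^2 + 16*b - 9*y^2 + y*(70*b - 2)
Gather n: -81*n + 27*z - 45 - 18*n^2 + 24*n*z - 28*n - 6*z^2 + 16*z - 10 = -18*n^2 + n*(24*z - 109) - 6*z^2 + 43*z - 55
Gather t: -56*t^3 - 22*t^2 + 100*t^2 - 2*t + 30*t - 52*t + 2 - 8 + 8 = -56*t^3 + 78*t^2 - 24*t + 2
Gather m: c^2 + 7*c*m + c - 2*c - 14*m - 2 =c^2 - c + m*(7*c - 14) - 2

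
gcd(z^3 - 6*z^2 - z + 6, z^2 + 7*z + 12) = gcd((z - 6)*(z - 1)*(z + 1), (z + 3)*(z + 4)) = 1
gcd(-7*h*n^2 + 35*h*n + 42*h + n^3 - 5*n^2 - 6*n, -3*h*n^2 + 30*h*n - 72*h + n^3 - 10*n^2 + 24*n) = n - 6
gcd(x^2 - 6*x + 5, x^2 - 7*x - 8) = 1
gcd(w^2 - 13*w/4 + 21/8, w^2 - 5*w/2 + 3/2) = w - 3/2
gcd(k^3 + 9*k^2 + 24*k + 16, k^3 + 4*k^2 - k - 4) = k^2 + 5*k + 4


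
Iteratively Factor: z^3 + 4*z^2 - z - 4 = (z + 1)*(z^2 + 3*z - 4) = (z + 1)*(z + 4)*(z - 1)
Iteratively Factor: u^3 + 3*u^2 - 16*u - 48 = (u + 4)*(u^2 - u - 12) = (u - 4)*(u + 4)*(u + 3)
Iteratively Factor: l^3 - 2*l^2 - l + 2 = (l - 2)*(l^2 - 1) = (l - 2)*(l - 1)*(l + 1)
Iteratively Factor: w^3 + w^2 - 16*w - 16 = (w + 4)*(w^2 - 3*w - 4) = (w - 4)*(w + 4)*(w + 1)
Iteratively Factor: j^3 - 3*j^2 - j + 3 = (j - 3)*(j^2 - 1) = (j - 3)*(j + 1)*(j - 1)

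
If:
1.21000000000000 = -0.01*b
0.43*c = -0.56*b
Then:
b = -121.00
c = 157.58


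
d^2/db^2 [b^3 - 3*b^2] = 6*b - 6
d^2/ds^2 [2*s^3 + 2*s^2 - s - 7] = 12*s + 4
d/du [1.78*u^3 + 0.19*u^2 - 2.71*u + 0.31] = 5.34*u^2 + 0.38*u - 2.71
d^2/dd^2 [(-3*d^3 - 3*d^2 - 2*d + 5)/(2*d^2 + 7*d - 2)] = 50*(-5*d^3 + 6*d^2 + 6*d + 9)/(8*d^6 + 84*d^5 + 270*d^4 + 175*d^3 - 270*d^2 + 84*d - 8)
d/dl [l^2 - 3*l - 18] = 2*l - 3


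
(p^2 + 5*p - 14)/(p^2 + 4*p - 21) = (p - 2)/(p - 3)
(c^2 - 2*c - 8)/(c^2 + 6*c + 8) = (c - 4)/(c + 4)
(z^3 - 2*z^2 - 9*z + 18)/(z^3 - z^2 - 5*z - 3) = (z^2 + z - 6)/(z^2 + 2*z + 1)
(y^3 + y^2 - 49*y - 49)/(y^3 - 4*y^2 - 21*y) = (y^2 + 8*y + 7)/(y*(y + 3))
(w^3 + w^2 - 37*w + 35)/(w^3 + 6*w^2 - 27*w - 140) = (w - 1)/(w + 4)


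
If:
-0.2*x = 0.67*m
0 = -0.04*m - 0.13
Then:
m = -3.25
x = 10.89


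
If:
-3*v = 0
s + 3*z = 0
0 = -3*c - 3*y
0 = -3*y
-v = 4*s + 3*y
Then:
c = 0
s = 0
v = 0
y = 0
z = 0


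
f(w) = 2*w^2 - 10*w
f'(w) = 4*w - 10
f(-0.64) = 7.22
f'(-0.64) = -12.56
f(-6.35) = 144.14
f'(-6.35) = -35.40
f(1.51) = -10.54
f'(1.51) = -3.96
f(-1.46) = 18.86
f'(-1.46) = -15.84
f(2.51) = -12.50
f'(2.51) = 0.04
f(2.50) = -12.50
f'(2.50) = 0.00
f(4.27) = -6.23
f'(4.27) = 7.08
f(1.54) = -10.66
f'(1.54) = -3.84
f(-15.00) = 600.00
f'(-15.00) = -70.00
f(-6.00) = 132.00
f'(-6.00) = -34.00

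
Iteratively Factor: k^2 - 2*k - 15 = (k - 5)*(k + 3)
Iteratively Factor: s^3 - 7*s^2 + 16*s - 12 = (s - 2)*(s^2 - 5*s + 6) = (s - 3)*(s - 2)*(s - 2)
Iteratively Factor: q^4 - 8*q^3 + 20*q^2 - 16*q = (q - 4)*(q^3 - 4*q^2 + 4*q) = (q - 4)*(q - 2)*(q^2 - 2*q) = q*(q - 4)*(q - 2)*(q - 2)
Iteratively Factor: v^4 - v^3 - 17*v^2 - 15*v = (v)*(v^3 - v^2 - 17*v - 15) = v*(v + 1)*(v^2 - 2*v - 15) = v*(v - 5)*(v + 1)*(v + 3)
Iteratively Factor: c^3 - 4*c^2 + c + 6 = (c - 3)*(c^2 - c - 2) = (c - 3)*(c - 2)*(c + 1)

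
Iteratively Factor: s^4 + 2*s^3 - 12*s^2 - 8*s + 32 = (s - 2)*(s^3 + 4*s^2 - 4*s - 16) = (s - 2)*(s + 4)*(s^2 - 4) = (s - 2)*(s + 2)*(s + 4)*(s - 2)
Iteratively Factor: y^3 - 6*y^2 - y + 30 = (y + 2)*(y^2 - 8*y + 15) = (y - 3)*(y + 2)*(y - 5)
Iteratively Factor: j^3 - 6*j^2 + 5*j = (j - 5)*(j^2 - j) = j*(j - 5)*(j - 1)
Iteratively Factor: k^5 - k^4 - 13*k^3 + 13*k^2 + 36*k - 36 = (k - 1)*(k^4 - 13*k^2 + 36) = (k - 2)*(k - 1)*(k^3 + 2*k^2 - 9*k - 18) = (k - 3)*(k - 2)*(k - 1)*(k^2 + 5*k + 6) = (k - 3)*(k - 2)*(k - 1)*(k + 3)*(k + 2)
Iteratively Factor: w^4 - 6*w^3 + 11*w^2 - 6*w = (w - 1)*(w^3 - 5*w^2 + 6*w) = w*(w - 1)*(w^2 - 5*w + 6) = w*(w - 2)*(w - 1)*(w - 3)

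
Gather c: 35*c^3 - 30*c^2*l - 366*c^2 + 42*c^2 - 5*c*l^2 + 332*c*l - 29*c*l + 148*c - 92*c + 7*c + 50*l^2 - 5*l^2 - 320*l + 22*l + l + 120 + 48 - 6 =35*c^3 + c^2*(-30*l - 324) + c*(-5*l^2 + 303*l + 63) + 45*l^2 - 297*l + 162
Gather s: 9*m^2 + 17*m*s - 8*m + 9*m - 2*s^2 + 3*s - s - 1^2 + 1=9*m^2 + m - 2*s^2 + s*(17*m + 2)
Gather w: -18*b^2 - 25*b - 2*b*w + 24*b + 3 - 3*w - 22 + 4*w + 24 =-18*b^2 - b + w*(1 - 2*b) + 5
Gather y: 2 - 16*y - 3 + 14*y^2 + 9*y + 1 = 14*y^2 - 7*y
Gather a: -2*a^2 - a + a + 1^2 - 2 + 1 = -2*a^2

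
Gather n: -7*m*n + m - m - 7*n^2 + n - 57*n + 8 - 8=-7*n^2 + n*(-7*m - 56)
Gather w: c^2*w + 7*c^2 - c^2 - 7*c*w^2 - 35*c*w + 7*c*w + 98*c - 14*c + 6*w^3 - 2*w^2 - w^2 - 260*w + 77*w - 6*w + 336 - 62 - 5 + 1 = 6*c^2 + 84*c + 6*w^3 + w^2*(-7*c - 3) + w*(c^2 - 28*c - 189) + 270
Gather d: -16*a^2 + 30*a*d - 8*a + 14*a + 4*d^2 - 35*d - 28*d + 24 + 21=-16*a^2 + 6*a + 4*d^2 + d*(30*a - 63) + 45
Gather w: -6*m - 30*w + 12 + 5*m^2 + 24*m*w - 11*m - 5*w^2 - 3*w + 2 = 5*m^2 - 17*m - 5*w^2 + w*(24*m - 33) + 14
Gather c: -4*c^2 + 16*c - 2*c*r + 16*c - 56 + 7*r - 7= -4*c^2 + c*(32 - 2*r) + 7*r - 63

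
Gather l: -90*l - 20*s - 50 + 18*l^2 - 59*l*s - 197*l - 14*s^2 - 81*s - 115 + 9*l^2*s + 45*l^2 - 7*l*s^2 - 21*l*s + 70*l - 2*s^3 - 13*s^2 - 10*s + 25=l^2*(9*s + 63) + l*(-7*s^2 - 80*s - 217) - 2*s^3 - 27*s^2 - 111*s - 140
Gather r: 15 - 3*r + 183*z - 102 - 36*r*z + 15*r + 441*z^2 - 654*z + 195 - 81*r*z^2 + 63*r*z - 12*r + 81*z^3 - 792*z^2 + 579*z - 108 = r*(-81*z^2 + 27*z) + 81*z^3 - 351*z^2 + 108*z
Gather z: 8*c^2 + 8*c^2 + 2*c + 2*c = 16*c^2 + 4*c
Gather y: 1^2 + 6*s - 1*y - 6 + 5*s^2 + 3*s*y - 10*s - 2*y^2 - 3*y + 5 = 5*s^2 - 4*s - 2*y^2 + y*(3*s - 4)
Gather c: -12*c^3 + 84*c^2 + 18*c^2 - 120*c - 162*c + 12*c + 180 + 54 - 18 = -12*c^3 + 102*c^2 - 270*c + 216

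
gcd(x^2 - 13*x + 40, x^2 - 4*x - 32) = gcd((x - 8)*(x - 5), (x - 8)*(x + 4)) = x - 8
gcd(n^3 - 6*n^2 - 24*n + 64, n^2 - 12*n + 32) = n - 8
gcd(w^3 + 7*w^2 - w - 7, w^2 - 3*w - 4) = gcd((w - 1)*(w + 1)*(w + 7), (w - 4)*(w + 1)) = w + 1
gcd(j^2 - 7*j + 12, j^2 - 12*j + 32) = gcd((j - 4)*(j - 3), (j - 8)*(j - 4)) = j - 4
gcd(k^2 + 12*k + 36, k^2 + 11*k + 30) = k + 6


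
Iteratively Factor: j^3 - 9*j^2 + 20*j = (j - 5)*(j^2 - 4*j) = j*(j - 5)*(j - 4)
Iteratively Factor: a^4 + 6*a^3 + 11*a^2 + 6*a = (a + 1)*(a^3 + 5*a^2 + 6*a) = a*(a + 1)*(a^2 + 5*a + 6) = a*(a + 1)*(a + 3)*(a + 2)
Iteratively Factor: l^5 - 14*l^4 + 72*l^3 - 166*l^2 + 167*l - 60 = (l - 5)*(l^4 - 9*l^3 + 27*l^2 - 31*l + 12) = (l - 5)*(l - 1)*(l^3 - 8*l^2 + 19*l - 12) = (l - 5)*(l - 1)^2*(l^2 - 7*l + 12) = (l - 5)*(l - 3)*(l - 1)^2*(l - 4)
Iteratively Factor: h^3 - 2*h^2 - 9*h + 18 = (h + 3)*(h^2 - 5*h + 6) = (h - 2)*(h + 3)*(h - 3)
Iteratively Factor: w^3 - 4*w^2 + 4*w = (w)*(w^2 - 4*w + 4) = w*(w - 2)*(w - 2)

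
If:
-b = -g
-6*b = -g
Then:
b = 0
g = 0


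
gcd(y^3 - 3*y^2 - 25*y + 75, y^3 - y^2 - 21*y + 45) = y^2 + 2*y - 15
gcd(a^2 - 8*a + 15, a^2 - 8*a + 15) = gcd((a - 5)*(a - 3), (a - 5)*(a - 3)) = a^2 - 8*a + 15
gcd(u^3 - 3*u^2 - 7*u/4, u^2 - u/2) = u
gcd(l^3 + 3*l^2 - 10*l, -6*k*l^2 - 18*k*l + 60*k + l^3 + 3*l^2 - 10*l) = l^2 + 3*l - 10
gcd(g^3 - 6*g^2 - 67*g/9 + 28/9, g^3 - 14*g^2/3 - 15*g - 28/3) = g^2 - 17*g/3 - 28/3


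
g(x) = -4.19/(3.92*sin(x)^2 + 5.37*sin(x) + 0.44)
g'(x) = -4.19*(-7.84*sin(x)*cos(x) - 5.37*cos(x))/(3.92*sin(x)^2 + 5.37*sin(x) + 0.44)^2 = (32.8496*sin(x) + 22.5003)*cos(x)/(3.92*sin(x)^2 + 5.37*sin(x) + 0.44)^2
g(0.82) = -0.65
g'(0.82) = 0.76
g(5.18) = 3.41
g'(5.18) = -2.03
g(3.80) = 3.04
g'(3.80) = -1.00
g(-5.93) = -1.51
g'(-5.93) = 4.15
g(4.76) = 4.14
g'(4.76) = -0.48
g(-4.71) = -0.43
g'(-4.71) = -0.00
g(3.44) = 5.24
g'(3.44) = -19.18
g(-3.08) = -33.71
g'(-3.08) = -1322.71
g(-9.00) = 3.78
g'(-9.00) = -6.66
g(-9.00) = 3.78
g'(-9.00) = -6.66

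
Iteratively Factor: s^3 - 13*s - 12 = (s - 4)*(s^2 + 4*s + 3) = (s - 4)*(s + 1)*(s + 3)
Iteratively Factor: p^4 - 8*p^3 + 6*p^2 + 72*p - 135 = (p - 3)*(p^3 - 5*p^2 - 9*p + 45) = (p - 3)^2*(p^2 - 2*p - 15) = (p - 5)*(p - 3)^2*(p + 3)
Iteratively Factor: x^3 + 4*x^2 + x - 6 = (x - 1)*(x^2 + 5*x + 6) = (x - 1)*(x + 2)*(x + 3)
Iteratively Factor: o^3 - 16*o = (o)*(o^2 - 16) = o*(o - 4)*(o + 4)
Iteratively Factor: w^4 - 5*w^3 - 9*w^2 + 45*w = (w)*(w^3 - 5*w^2 - 9*w + 45) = w*(w + 3)*(w^2 - 8*w + 15) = w*(w - 5)*(w + 3)*(w - 3)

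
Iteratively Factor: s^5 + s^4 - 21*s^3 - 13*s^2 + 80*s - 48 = (s + 4)*(s^4 - 3*s^3 - 9*s^2 + 23*s - 12) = (s - 1)*(s + 4)*(s^3 - 2*s^2 - 11*s + 12) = (s - 1)^2*(s + 4)*(s^2 - s - 12) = (s - 4)*(s - 1)^2*(s + 4)*(s + 3)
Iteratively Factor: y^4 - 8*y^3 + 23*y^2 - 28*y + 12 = (y - 2)*(y^3 - 6*y^2 + 11*y - 6) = (y - 2)^2*(y^2 - 4*y + 3) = (y - 2)^2*(y - 1)*(y - 3)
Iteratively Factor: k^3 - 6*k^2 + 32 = (k - 4)*(k^2 - 2*k - 8) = (k - 4)^2*(k + 2)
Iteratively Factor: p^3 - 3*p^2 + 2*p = (p - 2)*(p^2 - p) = (p - 2)*(p - 1)*(p)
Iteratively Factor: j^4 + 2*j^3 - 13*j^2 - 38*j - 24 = (j - 4)*(j^3 + 6*j^2 + 11*j + 6) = (j - 4)*(j + 3)*(j^2 + 3*j + 2) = (j - 4)*(j + 2)*(j + 3)*(j + 1)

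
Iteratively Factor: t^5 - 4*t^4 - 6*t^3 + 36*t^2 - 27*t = (t - 3)*(t^4 - t^3 - 9*t^2 + 9*t) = t*(t - 3)*(t^3 - t^2 - 9*t + 9) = t*(t - 3)*(t - 1)*(t^2 - 9) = t*(t - 3)*(t - 1)*(t + 3)*(t - 3)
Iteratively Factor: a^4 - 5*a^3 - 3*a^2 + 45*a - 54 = (a - 3)*(a^3 - 2*a^2 - 9*a + 18) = (a - 3)*(a + 3)*(a^2 - 5*a + 6) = (a - 3)*(a - 2)*(a + 3)*(a - 3)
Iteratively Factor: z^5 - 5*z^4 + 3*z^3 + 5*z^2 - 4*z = (z - 1)*(z^4 - 4*z^3 - z^2 + 4*z) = (z - 4)*(z - 1)*(z^3 - z) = z*(z - 4)*(z - 1)*(z^2 - 1) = z*(z - 4)*(z - 1)^2*(z + 1)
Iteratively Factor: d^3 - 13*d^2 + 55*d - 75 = (d - 5)*(d^2 - 8*d + 15) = (d - 5)*(d - 3)*(d - 5)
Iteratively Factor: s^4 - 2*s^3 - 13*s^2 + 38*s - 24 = (s - 3)*(s^3 + s^2 - 10*s + 8) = (s - 3)*(s + 4)*(s^2 - 3*s + 2) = (s - 3)*(s - 1)*(s + 4)*(s - 2)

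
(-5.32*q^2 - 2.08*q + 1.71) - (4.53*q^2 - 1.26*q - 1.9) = -9.85*q^2 - 0.82*q + 3.61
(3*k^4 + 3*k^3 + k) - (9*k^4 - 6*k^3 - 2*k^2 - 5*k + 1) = -6*k^4 + 9*k^3 + 2*k^2 + 6*k - 1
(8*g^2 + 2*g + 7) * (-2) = -16*g^2 - 4*g - 14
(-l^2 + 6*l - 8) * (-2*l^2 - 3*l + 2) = 2*l^4 - 9*l^3 - 4*l^2 + 36*l - 16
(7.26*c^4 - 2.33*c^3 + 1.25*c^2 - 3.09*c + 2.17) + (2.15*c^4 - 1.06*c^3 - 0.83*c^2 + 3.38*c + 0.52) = 9.41*c^4 - 3.39*c^3 + 0.42*c^2 + 0.29*c + 2.69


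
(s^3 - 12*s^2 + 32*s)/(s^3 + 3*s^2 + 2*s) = (s^2 - 12*s + 32)/(s^2 + 3*s + 2)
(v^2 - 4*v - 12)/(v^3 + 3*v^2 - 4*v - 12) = (v - 6)/(v^2 + v - 6)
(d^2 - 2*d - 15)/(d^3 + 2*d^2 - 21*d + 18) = (d^2 - 2*d - 15)/(d^3 + 2*d^2 - 21*d + 18)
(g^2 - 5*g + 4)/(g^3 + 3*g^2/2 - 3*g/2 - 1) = 2*(g - 4)/(2*g^2 + 5*g + 2)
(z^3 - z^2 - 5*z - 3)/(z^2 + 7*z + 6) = (z^2 - 2*z - 3)/(z + 6)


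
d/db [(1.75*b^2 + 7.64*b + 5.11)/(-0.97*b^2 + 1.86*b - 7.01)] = (10.6658*b^2 - 14.6216*b - 63.061)/(0.9409*b^4 - 3.6084*b^3 + 17.059*b^2 - 26.0772*b + 49.1401)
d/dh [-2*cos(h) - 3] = 2*sin(h)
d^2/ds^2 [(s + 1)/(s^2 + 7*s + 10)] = 2*((s + 1)*(2*s + 7)^2 - (3*s + 8)*(s^2 + 7*s + 10))/(s^2 + 7*s + 10)^3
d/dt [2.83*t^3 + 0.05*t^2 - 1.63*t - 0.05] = 8.49*t^2 + 0.1*t - 1.63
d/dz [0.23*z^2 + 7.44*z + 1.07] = 0.46*z + 7.44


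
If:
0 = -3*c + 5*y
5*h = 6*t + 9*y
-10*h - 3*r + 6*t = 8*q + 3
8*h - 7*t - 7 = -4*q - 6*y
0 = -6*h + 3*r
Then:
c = 5*y/3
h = 18*y/5 - 51/20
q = 501/160 - 243*y/40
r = 36*y/5 - 51/10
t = 3*y/2 - 17/8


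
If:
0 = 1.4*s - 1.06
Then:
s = 0.76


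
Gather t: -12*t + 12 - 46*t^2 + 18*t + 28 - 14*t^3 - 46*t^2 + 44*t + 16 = -14*t^3 - 92*t^2 + 50*t + 56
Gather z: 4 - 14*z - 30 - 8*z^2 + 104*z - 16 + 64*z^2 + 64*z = 56*z^2 + 154*z - 42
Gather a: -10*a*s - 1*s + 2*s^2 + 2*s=-10*a*s + 2*s^2 + s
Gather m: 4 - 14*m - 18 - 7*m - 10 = -21*m - 24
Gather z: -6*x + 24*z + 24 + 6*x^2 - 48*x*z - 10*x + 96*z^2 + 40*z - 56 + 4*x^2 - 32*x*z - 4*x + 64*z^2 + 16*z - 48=10*x^2 - 20*x + 160*z^2 + z*(80 - 80*x) - 80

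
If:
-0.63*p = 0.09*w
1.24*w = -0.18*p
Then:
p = 0.00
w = 0.00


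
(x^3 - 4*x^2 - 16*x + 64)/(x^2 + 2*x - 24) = (x^2 - 16)/(x + 6)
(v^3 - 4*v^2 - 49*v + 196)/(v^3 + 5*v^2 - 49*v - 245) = (v - 4)/(v + 5)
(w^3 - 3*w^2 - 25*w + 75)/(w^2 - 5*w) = w + 2 - 15/w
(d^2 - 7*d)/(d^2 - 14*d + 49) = d/(d - 7)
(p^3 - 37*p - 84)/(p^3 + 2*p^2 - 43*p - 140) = (p + 3)/(p + 5)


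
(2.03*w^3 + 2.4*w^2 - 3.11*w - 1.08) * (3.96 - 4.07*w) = -8.2621*w^4 - 1.7292*w^3 + 22.1617*w^2 - 7.92*w - 4.2768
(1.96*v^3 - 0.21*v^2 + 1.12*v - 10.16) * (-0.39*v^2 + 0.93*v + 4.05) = -0.7644*v^5 + 1.9047*v^4 + 7.3059*v^3 + 4.1535*v^2 - 4.9128*v - 41.148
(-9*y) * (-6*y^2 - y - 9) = 54*y^3 + 9*y^2 + 81*y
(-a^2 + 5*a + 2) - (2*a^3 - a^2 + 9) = -2*a^3 + 5*a - 7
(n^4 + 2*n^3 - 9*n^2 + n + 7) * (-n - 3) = -n^5 - 5*n^4 + 3*n^3 + 26*n^2 - 10*n - 21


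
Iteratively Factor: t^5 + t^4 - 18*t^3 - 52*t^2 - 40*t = (t + 2)*(t^4 - t^3 - 16*t^2 - 20*t) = (t - 5)*(t + 2)*(t^3 + 4*t^2 + 4*t) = (t - 5)*(t + 2)^2*(t^2 + 2*t) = (t - 5)*(t + 2)^3*(t)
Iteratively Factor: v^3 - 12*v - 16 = (v + 2)*(v^2 - 2*v - 8) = (v + 2)^2*(v - 4)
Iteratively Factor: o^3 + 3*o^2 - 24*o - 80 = (o - 5)*(o^2 + 8*o + 16) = (o - 5)*(o + 4)*(o + 4)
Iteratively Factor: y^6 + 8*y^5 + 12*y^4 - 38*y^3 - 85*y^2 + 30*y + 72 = (y - 1)*(y^5 + 9*y^4 + 21*y^3 - 17*y^2 - 102*y - 72) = (y - 1)*(y + 4)*(y^4 + 5*y^3 + y^2 - 21*y - 18) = (y - 1)*(y + 1)*(y + 4)*(y^3 + 4*y^2 - 3*y - 18) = (y - 2)*(y - 1)*(y + 1)*(y + 4)*(y^2 + 6*y + 9) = (y - 2)*(y - 1)*(y + 1)*(y + 3)*(y + 4)*(y + 3)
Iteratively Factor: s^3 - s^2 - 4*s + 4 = (s - 1)*(s^2 - 4) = (s - 1)*(s + 2)*(s - 2)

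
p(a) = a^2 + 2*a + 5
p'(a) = 2*a + 2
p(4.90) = 38.81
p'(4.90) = 11.80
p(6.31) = 57.44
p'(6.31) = 14.62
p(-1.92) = 4.85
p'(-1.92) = -1.84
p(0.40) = 5.96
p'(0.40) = 2.80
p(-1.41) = 4.17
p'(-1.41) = -0.82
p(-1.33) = 4.11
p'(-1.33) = -0.66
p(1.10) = 8.41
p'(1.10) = 4.20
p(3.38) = 23.18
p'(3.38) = 8.76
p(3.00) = 20.00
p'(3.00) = 8.00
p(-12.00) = 125.00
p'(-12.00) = -22.00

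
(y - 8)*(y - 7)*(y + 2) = y^3 - 13*y^2 + 26*y + 112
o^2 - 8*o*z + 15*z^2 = (o - 5*z)*(o - 3*z)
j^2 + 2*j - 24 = (j - 4)*(j + 6)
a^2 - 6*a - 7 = (a - 7)*(a + 1)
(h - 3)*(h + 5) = h^2 + 2*h - 15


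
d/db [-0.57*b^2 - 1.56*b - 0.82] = -1.14*b - 1.56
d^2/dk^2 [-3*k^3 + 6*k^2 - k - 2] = 12 - 18*k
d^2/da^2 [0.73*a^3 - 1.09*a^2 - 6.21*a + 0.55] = 4.38*a - 2.18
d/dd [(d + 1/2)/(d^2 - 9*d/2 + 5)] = (-4*d^2 - 4*d + 29)/(4*d^4 - 36*d^3 + 121*d^2 - 180*d + 100)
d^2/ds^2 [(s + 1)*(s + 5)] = 2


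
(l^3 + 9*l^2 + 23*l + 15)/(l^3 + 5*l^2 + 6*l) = (l^2 + 6*l + 5)/(l*(l + 2))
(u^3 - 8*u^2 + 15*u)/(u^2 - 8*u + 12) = u*(u^2 - 8*u + 15)/(u^2 - 8*u + 12)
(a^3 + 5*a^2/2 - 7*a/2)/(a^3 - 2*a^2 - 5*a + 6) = a*(2*a + 7)/(2*(a^2 - a - 6))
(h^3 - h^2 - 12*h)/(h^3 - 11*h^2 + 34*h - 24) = h*(h + 3)/(h^2 - 7*h + 6)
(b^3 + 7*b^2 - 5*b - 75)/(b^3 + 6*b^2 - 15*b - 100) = (b - 3)/(b - 4)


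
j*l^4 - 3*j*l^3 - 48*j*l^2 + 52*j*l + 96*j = (l - 8)*(l - 2)*(l + 6)*(j*l + j)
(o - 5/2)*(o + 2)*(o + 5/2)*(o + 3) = o^4 + 5*o^3 - o^2/4 - 125*o/4 - 75/2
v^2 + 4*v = v*(v + 4)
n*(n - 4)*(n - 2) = n^3 - 6*n^2 + 8*n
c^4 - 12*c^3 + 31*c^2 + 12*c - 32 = (c - 8)*(c - 4)*(c - 1)*(c + 1)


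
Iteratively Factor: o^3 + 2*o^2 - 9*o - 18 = (o + 3)*(o^2 - o - 6) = (o + 2)*(o + 3)*(o - 3)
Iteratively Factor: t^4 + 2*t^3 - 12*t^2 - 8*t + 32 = (t + 4)*(t^3 - 2*t^2 - 4*t + 8) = (t - 2)*(t + 4)*(t^2 - 4) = (t - 2)*(t + 2)*(t + 4)*(t - 2)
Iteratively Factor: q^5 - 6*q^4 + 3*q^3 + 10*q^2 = (q - 2)*(q^4 - 4*q^3 - 5*q^2) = q*(q - 2)*(q^3 - 4*q^2 - 5*q) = q*(q - 5)*(q - 2)*(q^2 + q) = q*(q - 5)*(q - 2)*(q + 1)*(q)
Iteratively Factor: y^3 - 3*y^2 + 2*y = (y - 1)*(y^2 - 2*y) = (y - 2)*(y - 1)*(y)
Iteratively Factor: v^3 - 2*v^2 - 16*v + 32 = (v + 4)*(v^2 - 6*v + 8) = (v - 2)*(v + 4)*(v - 4)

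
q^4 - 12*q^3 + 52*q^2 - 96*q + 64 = (q - 4)^2*(q - 2)^2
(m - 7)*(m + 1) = m^2 - 6*m - 7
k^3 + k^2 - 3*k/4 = k*(k - 1/2)*(k + 3/2)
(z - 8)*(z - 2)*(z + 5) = z^3 - 5*z^2 - 34*z + 80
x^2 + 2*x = x*(x + 2)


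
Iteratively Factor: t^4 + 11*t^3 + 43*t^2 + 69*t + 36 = (t + 3)*(t^3 + 8*t^2 + 19*t + 12) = (t + 1)*(t + 3)*(t^2 + 7*t + 12) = (t + 1)*(t + 3)^2*(t + 4)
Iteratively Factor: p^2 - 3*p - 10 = (p + 2)*(p - 5)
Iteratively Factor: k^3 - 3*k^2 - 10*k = (k - 5)*(k^2 + 2*k) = k*(k - 5)*(k + 2)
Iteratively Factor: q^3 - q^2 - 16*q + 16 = (q - 1)*(q^2 - 16) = (q - 4)*(q - 1)*(q + 4)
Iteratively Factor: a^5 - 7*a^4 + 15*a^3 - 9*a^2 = (a)*(a^4 - 7*a^3 + 15*a^2 - 9*a) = a*(a - 3)*(a^3 - 4*a^2 + 3*a) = a^2*(a - 3)*(a^2 - 4*a + 3) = a^2*(a - 3)*(a - 1)*(a - 3)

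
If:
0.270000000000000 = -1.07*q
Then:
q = -0.25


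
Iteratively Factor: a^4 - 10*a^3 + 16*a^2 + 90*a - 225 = (a - 3)*(a^3 - 7*a^2 - 5*a + 75) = (a - 5)*(a - 3)*(a^2 - 2*a - 15) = (a - 5)*(a - 3)*(a + 3)*(a - 5)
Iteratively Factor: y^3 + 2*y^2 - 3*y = (y - 1)*(y^2 + 3*y) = (y - 1)*(y + 3)*(y)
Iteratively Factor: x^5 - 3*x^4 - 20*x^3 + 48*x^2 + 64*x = (x - 4)*(x^4 + x^3 - 16*x^2 - 16*x) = (x - 4)*(x + 1)*(x^3 - 16*x) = (x - 4)^2*(x + 1)*(x^2 + 4*x) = (x - 4)^2*(x + 1)*(x + 4)*(x)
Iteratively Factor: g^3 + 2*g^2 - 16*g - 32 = (g + 4)*(g^2 - 2*g - 8) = (g - 4)*(g + 4)*(g + 2)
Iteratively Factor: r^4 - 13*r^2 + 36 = (r + 3)*(r^3 - 3*r^2 - 4*r + 12) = (r - 2)*(r + 3)*(r^2 - r - 6) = (r - 2)*(r + 2)*(r + 3)*(r - 3)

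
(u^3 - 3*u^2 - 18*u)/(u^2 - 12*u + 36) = u*(u + 3)/(u - 6)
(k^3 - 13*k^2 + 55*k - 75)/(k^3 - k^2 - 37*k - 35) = (-k^3 + 13*k^2 - 55*k + 75)/(-k^3 + k^2 + 37*k + 35)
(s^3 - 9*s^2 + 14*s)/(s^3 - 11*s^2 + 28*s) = (s - 2)/(s - 4)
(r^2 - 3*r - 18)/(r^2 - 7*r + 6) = (r + 3)/(r - 1)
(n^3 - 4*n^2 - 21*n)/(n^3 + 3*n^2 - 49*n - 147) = n/(n + 7)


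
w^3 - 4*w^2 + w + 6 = (w - 3)*(w - 2)*(w + 1)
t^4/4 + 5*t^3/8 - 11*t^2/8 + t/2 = t*(t/4 + 1)*(t - 1)*(t - 1/2)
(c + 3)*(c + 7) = c^2 + 10*c + 21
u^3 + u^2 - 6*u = u*(u - 2)*(u + 3)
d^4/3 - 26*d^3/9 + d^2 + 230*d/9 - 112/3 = (d/3 + 1)*(d - 7)*(d - 8/3)*(d - 2)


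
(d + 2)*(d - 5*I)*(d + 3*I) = d^3 + 2*d^2 - 2*I*d^2 + 15*d - 4*I*d + 30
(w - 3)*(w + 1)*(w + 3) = w^3 + w^2 - 9*w - 9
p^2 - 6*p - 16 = (p - 8)*(p + 2)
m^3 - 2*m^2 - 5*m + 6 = (m - 3)*(m - 1)*(m + 2)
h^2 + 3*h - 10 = (h - 2)*(h + 5)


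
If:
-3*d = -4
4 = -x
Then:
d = 4/3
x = -4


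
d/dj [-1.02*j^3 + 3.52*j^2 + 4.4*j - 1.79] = -3.06*j^2 + 7.04*j + 4.4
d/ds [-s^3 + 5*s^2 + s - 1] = -3*s^2 + 10*s + 1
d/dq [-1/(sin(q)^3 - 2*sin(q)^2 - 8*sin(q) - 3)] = (3*sin(q)^2 - 4*sin(q) - 8)*cos(q)/(sin(q)^3 - 2*sin(q)^2 - 8*sin(q) - 3)^2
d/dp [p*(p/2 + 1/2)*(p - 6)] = 3*p^2/2 - 5*p - 3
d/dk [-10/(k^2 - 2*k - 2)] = 20*(k - 1)/(-k^2 + 2*k + 2)^2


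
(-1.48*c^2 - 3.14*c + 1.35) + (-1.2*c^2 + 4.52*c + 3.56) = -2.68*c^2 + 1.38*c + 4.91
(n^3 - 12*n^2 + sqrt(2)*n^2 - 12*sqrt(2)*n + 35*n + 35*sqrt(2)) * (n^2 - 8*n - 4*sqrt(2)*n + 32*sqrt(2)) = n^5 - 20*n^4 - 3*sqrt(2)*n^4 + 60*sqrt(2)*n^3 + 123*n^3 - 393*sqrt(2)*n^2 - 120*n^2 - 1048*n + 840*sqrt(2)*n + 2240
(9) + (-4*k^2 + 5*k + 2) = -4*k^2 + 5*k + 11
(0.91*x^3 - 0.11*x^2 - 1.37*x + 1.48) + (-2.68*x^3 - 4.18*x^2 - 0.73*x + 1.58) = -1.77*x^3 - 4.29*x^2 - 2.1*x + 3.06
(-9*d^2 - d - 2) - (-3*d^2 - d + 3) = -6*d^2 - 5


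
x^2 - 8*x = x*(x - 8)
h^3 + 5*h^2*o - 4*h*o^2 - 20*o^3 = (h - 2*o)*(h + 2*o)*(h + 5*o)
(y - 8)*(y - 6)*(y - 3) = y^3 - 17*y^2 + 90*y - 144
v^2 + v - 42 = (v - 6)*(v + 7)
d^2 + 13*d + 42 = (d + 6)*(d + 7)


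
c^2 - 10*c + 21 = (c - 7)*(c - 3)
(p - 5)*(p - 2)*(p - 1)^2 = p^4 - 9*p^3 + 25*p^2 - 27*p + 10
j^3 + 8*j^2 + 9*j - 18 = (j - 1)*(j + 3)*(j + 6)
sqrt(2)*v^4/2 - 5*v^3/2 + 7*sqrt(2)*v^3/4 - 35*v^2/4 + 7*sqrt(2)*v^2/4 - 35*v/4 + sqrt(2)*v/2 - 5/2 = (v/2 + 1/2)*(v + 2)*(v - 5*sqrt(2)/2)*(sqrt(2)*v + sqrt(2)/2)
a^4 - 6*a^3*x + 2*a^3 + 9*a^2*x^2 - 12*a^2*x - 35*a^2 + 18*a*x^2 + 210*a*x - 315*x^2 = (a - 5)*(a + 7)*(a - 3*x)^2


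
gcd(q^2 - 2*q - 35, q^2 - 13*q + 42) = q - 7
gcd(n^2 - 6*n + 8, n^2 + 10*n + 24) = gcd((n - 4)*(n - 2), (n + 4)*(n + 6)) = 1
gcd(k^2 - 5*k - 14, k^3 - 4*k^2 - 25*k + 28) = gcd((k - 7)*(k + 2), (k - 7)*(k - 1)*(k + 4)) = k - 7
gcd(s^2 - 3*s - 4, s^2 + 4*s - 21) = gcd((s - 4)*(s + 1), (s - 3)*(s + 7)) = 1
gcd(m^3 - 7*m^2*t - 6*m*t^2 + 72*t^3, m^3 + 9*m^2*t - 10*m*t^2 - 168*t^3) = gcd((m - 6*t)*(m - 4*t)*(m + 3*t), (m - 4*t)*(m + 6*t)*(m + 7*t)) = -m + 4*t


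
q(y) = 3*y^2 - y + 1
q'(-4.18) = -26.08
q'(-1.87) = -12.22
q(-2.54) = 22.89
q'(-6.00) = -37.00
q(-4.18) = 57.60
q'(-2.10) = -13.60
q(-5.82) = 108.44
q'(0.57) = 2.42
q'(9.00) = 53.00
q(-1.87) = 13.36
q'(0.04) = -0.76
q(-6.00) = 115.00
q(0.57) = 1.40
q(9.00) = 235.00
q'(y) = 6*y - 1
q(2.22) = 13.57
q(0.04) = 0.96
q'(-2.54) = -16.24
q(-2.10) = 16.33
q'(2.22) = 12.32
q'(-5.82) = -35.92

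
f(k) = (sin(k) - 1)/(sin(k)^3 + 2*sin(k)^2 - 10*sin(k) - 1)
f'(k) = (sin(k) - 1)*(-3*sin(k)^2*cos(k) - 4*sin(k)*cos(k) + 10*cos(k))/(sin(k)^3 + 2*sin(k)^2 - 10*sin(k) - 1)^2 + cos(k)/(sin(k)^3 + 2*sin(k)^2 - 10*sin(k) - 1)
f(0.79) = 0.04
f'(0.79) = -0.13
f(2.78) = 0.15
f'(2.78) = 0.50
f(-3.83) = 0.06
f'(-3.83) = 0.17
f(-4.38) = 0.01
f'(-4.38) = 0.04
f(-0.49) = -0.36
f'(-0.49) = -0.67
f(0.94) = 0.03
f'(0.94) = -0.09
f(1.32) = 0.00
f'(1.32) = -0.03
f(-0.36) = -0.50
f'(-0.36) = -1.53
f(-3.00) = -2.55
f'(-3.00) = 56.86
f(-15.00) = -0.27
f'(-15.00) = 0.26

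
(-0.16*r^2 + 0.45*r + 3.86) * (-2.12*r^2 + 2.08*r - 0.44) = 0.3392*r^4 - 1.2868*r^3 - 7.1768*r^2 + 7.8308*r - 1.6984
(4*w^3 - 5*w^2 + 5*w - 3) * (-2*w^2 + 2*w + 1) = -8*w^5 + 18*w^4 - 16*w^3 + 11*w^2 - w - 3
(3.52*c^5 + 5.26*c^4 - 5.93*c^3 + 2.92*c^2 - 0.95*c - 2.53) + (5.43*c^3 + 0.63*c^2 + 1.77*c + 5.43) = 3.52*c^5 + 5.26*c^4 - 0.5*c^3 + 3.55*c^2 + 0.82*c + 2.9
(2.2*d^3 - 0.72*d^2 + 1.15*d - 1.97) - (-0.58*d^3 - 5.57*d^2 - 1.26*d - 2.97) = 2.78*d^3 + 4.85*d^2 + 2.41*d + 1.0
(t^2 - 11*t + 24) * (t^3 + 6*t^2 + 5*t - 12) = t^5 - 5*t^4 - 37*t^3 + 77*t^2 + 252*t - 288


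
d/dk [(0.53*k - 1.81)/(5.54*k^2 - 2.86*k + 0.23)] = (-2.9362*k^2 + 20.0548*k - 5.0547)/(30.6916*k^4 - 31.6888*k^3 + 10.728*k^2 - 1.3156*k + 0.0529)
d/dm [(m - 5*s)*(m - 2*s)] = 2*m - 7*s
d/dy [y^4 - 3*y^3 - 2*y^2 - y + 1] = 4*y^3 - 9*y^2 - 4*y - 1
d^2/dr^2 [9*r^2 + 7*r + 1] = 18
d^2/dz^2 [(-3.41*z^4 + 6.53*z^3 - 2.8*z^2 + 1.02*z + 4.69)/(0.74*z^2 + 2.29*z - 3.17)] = (-3.734632*z^6 - 34.671516*z^5 - 59.2992179999999*z^4 + 505.798366*z^3 - 719.620338*z^2 + 455.758242*z + 29.728394)/(0.405224*z^6 + 3.762012*z^5 + 6.434226*z^4 - 20.222303*z^3 - 27.562833*z^2 + 69.035943*z - 31.855013)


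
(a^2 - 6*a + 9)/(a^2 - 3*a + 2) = (a^2 - 6*a + 9)/(a^2 - 3*a + 2)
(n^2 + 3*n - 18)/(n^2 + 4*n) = (n^2 + 3*n - 18)/(n*(n + 4))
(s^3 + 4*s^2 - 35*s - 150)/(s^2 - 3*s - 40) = (s^2 - s - 30)/(s - 8)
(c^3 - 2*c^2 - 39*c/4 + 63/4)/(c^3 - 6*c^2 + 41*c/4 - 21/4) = (c + 3)/(c - 1)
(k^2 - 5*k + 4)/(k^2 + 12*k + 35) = (k^2 - 5*k + 4)/(k^2 + 12*k + 35)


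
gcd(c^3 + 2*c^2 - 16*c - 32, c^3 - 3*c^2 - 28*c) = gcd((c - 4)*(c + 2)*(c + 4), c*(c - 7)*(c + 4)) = c + 4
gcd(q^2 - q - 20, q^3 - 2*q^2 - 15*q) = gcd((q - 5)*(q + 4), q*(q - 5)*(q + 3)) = q - 5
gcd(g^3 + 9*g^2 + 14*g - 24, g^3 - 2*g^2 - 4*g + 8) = 1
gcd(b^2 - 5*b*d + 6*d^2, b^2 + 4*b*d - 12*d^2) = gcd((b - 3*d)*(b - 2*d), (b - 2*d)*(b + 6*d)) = b - 2*d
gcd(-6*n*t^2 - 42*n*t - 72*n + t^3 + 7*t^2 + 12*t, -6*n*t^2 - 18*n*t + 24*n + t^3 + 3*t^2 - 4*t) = -6*n*t - 24*n + t^2 + 4*t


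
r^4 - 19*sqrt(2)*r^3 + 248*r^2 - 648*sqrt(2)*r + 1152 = (r - 8*sqrt(2))*(r - 6*sqrt(2))*(r - 3*sqrt(2))*(r - 2*sqrt(2))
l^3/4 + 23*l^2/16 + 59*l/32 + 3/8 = (l/4 + 1)*(l + 1/4)*(l + 3/2)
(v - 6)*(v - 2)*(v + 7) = v^3 - v^2 - 44*v + 84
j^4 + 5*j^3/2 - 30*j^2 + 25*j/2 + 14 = (j - 4)*(j - 1)*(j + 1/2)*(j + 7)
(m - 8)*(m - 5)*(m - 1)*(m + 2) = m^4 - 12*m^3 + 25*m^2 + 66*m - 80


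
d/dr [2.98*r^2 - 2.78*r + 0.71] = 5.96*r - 2.78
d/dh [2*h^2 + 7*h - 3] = 4*h + 7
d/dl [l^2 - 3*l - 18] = 2*l - 3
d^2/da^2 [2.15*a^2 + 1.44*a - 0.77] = 4.30000000000000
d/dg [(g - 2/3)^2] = 2*g - 4/3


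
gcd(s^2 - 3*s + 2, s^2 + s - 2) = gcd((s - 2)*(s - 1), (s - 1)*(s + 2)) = s - 1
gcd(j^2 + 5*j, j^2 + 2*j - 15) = j + 5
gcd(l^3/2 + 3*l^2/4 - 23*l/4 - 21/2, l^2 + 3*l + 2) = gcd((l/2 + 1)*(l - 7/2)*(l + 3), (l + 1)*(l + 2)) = l + 2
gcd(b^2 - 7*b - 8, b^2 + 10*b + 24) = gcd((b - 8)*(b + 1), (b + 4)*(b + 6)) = 1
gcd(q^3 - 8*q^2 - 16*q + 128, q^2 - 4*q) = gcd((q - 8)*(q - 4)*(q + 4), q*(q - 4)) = q - 4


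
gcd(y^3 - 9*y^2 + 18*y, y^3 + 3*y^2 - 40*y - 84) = y - 6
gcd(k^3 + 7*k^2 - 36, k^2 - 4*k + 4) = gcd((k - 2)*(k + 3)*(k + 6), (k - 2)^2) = k - 2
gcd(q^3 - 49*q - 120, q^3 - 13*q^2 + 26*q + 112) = q - 8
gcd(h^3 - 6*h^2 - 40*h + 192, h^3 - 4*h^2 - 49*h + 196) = h - 4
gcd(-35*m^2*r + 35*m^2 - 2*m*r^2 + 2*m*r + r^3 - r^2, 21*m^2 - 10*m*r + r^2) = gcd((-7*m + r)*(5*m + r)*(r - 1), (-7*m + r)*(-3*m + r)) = -7*m + r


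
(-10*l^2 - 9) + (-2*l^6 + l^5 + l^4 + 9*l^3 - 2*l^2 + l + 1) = -2*l^6 + l^5 + l^4 + 9*l^3 - 12*l^2 + l - 8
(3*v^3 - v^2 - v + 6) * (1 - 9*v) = -27*v^4 + 12*v^3 + 8*v^2 - 55*v + 6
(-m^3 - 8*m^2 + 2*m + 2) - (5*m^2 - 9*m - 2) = -m^3 - 13*m^2 + 11*m + 4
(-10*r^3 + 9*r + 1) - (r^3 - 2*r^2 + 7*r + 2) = -11*r^3 + 2*r^2 + 2*r - 1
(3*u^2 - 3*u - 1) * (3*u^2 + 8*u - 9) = 9*u^4 + 15*u^3 - 54*u^2 + 19*u + 9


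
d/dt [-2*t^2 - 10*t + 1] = -4*t - 10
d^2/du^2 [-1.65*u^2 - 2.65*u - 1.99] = -3.30000000000000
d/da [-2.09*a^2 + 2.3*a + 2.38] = 2.3 - 4.18*a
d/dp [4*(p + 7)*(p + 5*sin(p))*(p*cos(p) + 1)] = -4*(p + 7)*(p + 5*sin(p))*(p*sin(p) - cos(p)) + 4*(p + 7)*(p*cos(p) + 1)*(5*cos(p) + 1) + 4*(p + 5*sin(p))*(p*cos(p) + 1)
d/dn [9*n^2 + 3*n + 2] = 18*n + 3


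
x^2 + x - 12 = (x - 3)*(x + 4)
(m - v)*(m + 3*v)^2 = m^3 + 5*m^2*v + 3*m*v^2 - 9*v^3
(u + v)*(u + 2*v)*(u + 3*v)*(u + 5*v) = u^4 + 11*u^3*v + 41*u^2*v^2 + 61*u*v^3 + 30*v^4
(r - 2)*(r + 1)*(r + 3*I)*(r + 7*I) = r^4 - r^3 + 10*I*r^3 - 23*r^2 - 10*I*r^2 + 21*r - 20*I*r + 42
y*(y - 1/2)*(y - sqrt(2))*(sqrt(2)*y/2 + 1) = sqrt(2)*y^4/2 - sqrt(2)*y^3/4 - sqrt(2)*y^2 + sqrt(2)*y/2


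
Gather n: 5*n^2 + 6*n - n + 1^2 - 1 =5*n^2 + 5*n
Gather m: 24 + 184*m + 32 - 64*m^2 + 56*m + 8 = -64*m^2 + 240*m + 64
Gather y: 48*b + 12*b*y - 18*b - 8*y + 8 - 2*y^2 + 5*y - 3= 30*b - 2*y^2 + y*(12*b - 3) + 5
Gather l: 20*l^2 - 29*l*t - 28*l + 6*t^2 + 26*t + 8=20*l^2 + l*(-29*t - 28) + 6*t^2 + 26*t + 8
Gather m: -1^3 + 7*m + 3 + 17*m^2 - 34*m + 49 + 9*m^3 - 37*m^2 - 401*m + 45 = 9*m^3 - 20*m^2 - 428*m + 96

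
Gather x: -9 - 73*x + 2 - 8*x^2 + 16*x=-8*x^2 - 57*x - 7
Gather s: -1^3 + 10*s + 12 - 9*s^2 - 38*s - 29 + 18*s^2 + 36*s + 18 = 9*s^2 + 8*s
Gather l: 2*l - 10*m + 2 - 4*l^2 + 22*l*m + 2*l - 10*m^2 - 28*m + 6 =-4*l^2 + l*(22*m + 4) - 10*m^2 - 38*m + 8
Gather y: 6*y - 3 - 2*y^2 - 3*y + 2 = -2*y^2 + 3*y - 1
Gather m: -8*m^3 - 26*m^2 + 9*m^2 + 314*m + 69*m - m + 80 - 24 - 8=-8*m^3 - 17*m^2 + 382*m + 48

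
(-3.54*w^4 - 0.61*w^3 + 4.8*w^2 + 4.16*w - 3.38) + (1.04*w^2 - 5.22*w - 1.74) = -3.54*w^4 - 0.61*w^3 + 5.84*w^2 - 1.06*w - 5.12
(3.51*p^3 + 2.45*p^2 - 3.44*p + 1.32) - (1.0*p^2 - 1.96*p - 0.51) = 3.51*p^3 + 1.45*p^2 - 1.48*p + 1.83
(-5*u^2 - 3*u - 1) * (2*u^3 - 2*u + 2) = -10*u^5 - 6*u^4 + 8*u^3 - 4*u^2 - 4*u - 2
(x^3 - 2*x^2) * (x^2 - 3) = x^5 - 2*x^4 - 3*x^3 + 6*x^2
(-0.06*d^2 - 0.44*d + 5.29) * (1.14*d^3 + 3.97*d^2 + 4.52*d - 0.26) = -0.0684*d^5 - 0.7398*d^4 + 4.0126*d^3 + 19.0281*d^2 + 24.0252*d - 1.3754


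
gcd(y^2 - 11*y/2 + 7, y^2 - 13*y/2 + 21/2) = y - 7/2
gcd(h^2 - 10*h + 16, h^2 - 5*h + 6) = h - 2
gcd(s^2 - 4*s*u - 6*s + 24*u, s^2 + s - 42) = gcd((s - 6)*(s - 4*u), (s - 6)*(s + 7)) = s - 6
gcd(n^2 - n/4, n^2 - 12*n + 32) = 1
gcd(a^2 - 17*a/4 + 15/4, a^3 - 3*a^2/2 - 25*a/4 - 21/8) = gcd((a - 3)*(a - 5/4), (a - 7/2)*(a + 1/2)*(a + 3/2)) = 1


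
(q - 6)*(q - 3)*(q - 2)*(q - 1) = q^4 - 12*q^3 + 47*q^2 - 72*q + 36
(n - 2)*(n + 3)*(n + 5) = n^3 + 6*n^2 - n - 30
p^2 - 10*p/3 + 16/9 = (p - 8/3)*(p - 2/3)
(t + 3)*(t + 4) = t^2 + 7*t + 12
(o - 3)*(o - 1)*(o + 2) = o^3 - 2*o^2 - 5*o + 6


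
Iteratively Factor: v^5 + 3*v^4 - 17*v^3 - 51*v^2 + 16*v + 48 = (v + 1)*(v^4 + 2*v^3 - 19*v^2 - 32*v + 48) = (v + 1)*(v + 4)*(v^3 - 2*v^2 - 11*v + 12) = (v - 4)*(v + 1)*(v + 4)*(v^2 + 2*v - 3) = (v - 4)*(v - 1)*(v + 1)*(v + 4)*(v + 3)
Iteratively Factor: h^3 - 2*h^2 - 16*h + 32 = (h - 2)*(h^2 - 16) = (h - 2)*(h + 4)*(h - 4)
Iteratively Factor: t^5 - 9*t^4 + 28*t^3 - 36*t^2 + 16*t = (t - 2)*(t^4 - 7*t^3 + 14*t^2 - 8*t) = t*(t - 2)*(t^3 - 7*t^2 + 14*t - 8) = t*(t - 2)*(t - 1)*(t^2 - 6*t + 8) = t*(t - 4)*(t - 2)*(t - 1)*(t - 2)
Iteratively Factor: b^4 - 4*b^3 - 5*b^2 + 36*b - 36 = (b - 2)*(b^3 - 2*b^2 - 9*b + 18) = (b - 2)*(b + 3)*(b^2 - 5*b + 6) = (b - 2)^2*(b + 3)*(b - 3)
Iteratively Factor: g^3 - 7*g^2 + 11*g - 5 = (g - 1)*(g^2 - 6*g + 5) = (g - 1)^2*(g - 5)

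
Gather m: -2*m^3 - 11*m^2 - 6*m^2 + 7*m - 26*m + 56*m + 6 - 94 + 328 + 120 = -2*m^3 - 17*m^2 + 37*m + 360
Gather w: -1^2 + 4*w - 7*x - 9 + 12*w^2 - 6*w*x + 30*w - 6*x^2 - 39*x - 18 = 12*w^2 + w*(34 - 6*x) - 6*x^2 - 46*x - 28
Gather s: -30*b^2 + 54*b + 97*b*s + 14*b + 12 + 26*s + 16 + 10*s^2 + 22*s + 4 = -30*b^2 + 68*b + 10*s^2 + s*(97*b + 48) + 32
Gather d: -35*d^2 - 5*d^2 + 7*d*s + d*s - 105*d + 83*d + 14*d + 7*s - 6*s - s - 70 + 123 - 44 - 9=-40*d^2 + d*(8*s - 8)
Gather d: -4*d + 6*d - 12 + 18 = 2*d + 6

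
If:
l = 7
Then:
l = 7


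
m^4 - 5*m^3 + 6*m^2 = m^2*(m - 3)*(m - 2)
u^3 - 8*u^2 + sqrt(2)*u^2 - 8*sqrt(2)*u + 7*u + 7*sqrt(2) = (u - 7)*(u - 1)*(u + sqrt(2))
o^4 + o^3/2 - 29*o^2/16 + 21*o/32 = o*(o - 3/4)*(o - 1/2)*(o + 7/4)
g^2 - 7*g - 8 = (g - 8)*(g + 1)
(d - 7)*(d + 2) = d^2 - 5*d - 14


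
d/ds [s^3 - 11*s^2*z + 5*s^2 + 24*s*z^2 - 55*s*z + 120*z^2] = 3*s^2 - 22*s*z + 10*s + 24*z^2 - 55*z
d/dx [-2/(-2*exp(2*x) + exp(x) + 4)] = (2 - 8*exp(x))*exp(x)/(-2*exp(2*x) + exp(x) + 4)^2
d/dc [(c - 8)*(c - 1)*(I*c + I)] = I*(3*c^2 - 16*c - 1)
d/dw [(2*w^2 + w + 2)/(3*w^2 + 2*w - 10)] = (w^2 - 52*w - 14)/(9*w^4 + 12*w^3 - 56*w^2 - 40*w + 100)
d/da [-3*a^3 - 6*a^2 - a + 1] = -9*a^2 - 12*a - 1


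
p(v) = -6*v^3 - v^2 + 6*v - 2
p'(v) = -18*v^2 - 2*v + 6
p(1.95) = -38.59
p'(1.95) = -66.34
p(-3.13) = 153.41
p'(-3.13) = -164.08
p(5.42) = -954.18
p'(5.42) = -533.62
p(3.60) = -273.30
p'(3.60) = -234.48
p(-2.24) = 46.98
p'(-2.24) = -79.84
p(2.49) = -85.89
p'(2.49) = -110.58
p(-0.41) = -4.21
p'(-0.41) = 3.79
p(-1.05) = -2.46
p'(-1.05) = -11.74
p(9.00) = -4403.00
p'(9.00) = -1470.00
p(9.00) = -4403.00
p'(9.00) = -1470.00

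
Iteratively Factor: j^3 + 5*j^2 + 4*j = (j + 4)*(j^2 + j) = (j + 1)*(j + 4)*(j)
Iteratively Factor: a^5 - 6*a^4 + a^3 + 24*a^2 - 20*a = (a)*(a^4 - 6*a^3 + a^2 + 24*a - 20) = a*(a - 5)*(a^3 - a^2 - 4*a + 4) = a*(a - 5)*(a + 2)*(a^2 - 3*a + 2) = a*(a - 5)*(a - 1)*(a + 2)*(a - 2)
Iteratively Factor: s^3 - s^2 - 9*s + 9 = (s - 1)*(s^2 - 9) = (s - 1)*(s + 3)*(s - 3)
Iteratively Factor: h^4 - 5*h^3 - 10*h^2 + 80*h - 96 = (h - 2)*(h^3 - 3*h^2 - 16*h + 48) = (h - 3)*(h - 2)*(h^2 - 16) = (h - 3)*(h - 2)*(h + 4)*(h - 4)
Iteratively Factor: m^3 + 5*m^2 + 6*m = (m + 3)*(m^2 + 2*m) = (m + 2)*(m + 3)*(m)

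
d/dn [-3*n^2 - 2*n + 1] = -6*n - 2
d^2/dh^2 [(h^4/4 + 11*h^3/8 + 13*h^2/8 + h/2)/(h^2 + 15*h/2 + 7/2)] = (h^3 + 21*h^2 + 147*h + 217)/(2*(h^3 + 21*h^2 + 147*h + 343))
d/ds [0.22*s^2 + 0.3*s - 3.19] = 0.44*s + 0.3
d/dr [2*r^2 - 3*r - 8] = 4*r - 3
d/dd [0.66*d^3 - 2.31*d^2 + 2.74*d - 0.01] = 1.98*d^2 - 4.62*d + 2.74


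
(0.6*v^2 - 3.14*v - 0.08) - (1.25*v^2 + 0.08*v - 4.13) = -0.65*v^2 - 3.22*v + 4.05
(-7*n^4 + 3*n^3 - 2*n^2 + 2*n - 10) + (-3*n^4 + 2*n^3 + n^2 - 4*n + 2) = -10*n^4 + 5*n^3 - n^2 - 2*n - 8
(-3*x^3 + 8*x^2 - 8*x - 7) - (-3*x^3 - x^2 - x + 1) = 9*x^2 - 7*x - 8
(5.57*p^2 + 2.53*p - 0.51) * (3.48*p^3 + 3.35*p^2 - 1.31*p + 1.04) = 19.3836*p^5 + 27.4639*p^4 - 0.596*p^3 + 0.770000000000001*p^2 + 3.2993*p - 0.5304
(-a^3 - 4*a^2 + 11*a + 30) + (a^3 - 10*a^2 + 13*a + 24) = -14*a^2 + 24*a + 54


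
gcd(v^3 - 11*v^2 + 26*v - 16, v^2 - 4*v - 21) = 1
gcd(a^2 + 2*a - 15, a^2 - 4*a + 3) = a - 3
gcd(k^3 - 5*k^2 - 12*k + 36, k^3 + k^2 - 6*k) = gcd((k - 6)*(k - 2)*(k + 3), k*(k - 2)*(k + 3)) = k^2 + k - 6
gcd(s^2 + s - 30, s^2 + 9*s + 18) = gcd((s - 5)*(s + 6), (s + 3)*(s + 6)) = s + 6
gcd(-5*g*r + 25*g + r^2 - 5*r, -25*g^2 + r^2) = -5*g + r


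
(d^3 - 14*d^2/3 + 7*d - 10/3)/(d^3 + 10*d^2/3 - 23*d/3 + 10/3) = (3*d^2 - 11*d + 10)/(3*d^2 + 13*d - 10)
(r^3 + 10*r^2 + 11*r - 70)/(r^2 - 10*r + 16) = (r^2 + 12*r + 35)/(r - 8)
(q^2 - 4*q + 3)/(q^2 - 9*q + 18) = (q - 1)/(q - 6)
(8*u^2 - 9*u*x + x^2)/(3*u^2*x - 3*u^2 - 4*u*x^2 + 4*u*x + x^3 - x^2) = (-8*u + x)/(-3*u*x + 3*u + x^2 - x)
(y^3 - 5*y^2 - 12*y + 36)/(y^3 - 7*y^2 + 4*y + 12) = (y + 3)/(y + 1)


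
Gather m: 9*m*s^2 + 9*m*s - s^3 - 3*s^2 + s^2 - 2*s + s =m*(9*s^2 + 9*s) - s^3 - 2*s^2 - s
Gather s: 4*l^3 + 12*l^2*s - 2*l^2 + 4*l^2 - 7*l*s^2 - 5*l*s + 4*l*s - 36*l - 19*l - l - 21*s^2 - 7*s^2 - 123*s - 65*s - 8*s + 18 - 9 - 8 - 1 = 4*l^3 + 2*l^2 - 56*l + s^2*(-7*l - 28) + s*(12*l^2 - l - 196)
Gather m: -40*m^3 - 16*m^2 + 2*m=-40*m^3 - 16*m^2 + 2*m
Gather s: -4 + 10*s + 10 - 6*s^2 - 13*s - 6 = -6*s^2 - 3*s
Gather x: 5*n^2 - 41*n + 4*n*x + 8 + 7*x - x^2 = 5*n^2 - 41*n - x^2 + x*(4*n + 7) + 8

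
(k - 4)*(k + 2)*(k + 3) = k^3 + k^2 - 14*k - 24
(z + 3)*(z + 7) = z^2 + 10*z + 21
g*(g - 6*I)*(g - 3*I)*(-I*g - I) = -I*g^4 - 9*g^3 - I*g^3 - 9*g^2 + 18*I*g^2 + 18*I*g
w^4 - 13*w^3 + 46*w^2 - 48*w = w*(w - 8)*(w - 3)*(w - 2)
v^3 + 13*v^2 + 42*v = v*(v + 6)*(v + 7)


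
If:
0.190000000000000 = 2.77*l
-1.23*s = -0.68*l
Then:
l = 0.07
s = 0.04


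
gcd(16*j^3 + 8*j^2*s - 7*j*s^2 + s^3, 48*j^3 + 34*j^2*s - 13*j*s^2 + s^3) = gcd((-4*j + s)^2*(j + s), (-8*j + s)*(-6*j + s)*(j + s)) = j + s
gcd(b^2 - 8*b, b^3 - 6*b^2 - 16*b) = b^2 - 8*b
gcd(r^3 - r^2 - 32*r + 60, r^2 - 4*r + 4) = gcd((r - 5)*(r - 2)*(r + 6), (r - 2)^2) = r - 2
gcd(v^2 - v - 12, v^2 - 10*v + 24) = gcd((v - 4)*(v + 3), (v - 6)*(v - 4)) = v - 4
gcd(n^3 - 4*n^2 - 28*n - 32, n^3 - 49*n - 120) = n - 8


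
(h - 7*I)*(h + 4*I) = h^2 - 3*I*h + 28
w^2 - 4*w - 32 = (w - 8)*(w + 4)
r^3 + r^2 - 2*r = r*(r - 1)*(r + 2)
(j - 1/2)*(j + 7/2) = j^2 + 3*j - 7/4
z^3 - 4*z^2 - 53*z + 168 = (z - 8)*(z - 3)*(z + 7)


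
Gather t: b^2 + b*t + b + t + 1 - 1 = b^2 + b + t*(b + 1)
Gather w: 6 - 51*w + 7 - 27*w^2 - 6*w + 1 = -27*w^2 - 57*w + 14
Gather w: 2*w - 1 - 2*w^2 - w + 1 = -2*w^2 + w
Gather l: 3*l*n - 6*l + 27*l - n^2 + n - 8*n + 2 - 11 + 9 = l*(3*n + 21) - n^2 - 7*n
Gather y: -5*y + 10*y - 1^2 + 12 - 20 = 5*y - 9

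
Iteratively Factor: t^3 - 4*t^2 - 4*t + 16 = (t - 4)*(t^2 - 4) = (t - 4)*(t + 2)*(t - 2)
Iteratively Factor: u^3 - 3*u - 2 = (u + 1)*(u^2 - u - 2) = (u + 1)^2*(u - 2)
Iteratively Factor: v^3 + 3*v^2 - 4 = (v + 2)*(v^2 + v - 2) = (v + 2)^2*(v - 1)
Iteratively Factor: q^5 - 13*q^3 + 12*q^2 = (q + 4)*(q^4 - 4*q^3 + 3*q^2) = q*(q + 4)*(q^3 - 4*q^2 + 3*q) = q*(q - 1)*(q + 4)*(q^2 - 3*q) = q*(q - 3)*(q - 1)*(q + 4)*(q)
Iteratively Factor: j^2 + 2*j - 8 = (j + 4)*(j - 2)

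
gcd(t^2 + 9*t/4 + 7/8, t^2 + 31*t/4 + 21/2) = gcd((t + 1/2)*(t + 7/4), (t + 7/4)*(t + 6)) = t + 7/4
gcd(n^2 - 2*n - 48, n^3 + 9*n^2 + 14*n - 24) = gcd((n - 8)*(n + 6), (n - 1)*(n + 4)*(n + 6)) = n + 6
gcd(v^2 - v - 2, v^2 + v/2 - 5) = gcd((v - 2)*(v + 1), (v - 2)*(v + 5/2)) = v - 2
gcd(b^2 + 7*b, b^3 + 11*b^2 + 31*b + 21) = b + 7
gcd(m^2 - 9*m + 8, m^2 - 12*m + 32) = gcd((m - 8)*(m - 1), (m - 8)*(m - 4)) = m - 8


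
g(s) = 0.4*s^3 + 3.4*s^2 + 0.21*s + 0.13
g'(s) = 1.2*s^2 + 6.8*s + 0.21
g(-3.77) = 26.23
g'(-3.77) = -8.37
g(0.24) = 0.38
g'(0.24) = 1.91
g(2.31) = 23.69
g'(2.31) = 22.32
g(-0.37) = 0.50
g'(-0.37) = -2.14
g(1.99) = 17.16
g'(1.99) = 18.49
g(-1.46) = 5.83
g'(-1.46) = -7.16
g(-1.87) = 9.01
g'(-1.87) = -8.31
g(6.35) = 240.98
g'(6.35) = 91.78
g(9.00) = 569.02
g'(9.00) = 158.61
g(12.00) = 1183.45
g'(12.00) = 254.61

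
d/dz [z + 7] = 1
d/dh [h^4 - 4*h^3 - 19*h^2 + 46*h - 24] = 4*h^3 - 12*h^2 - 38*h + 46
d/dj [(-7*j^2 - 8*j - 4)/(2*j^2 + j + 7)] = (9*j^2 - 82*j - 52)/(4*j^4 + 4*j^3 + 29*j^2 + 14*j + 49)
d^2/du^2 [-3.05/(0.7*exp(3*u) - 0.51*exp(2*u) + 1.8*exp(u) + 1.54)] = (-3.05*(2.1*exp(2*u) - 1.02*exp(u) + 1.8)*(4.2*exp(2*u) - 2.04*exp(u) + 3.6)*exp(u) + (19.215*exp(2*u) - 6.222*exp(u) + 5.49)*(0.7*exp(3*u) - 0.51*exp(2*u) + 1.8*exp(u) + 1.54))*exp(u)/(0.7*exp(3*u) - 0.51*exp(2*u) + 1.8*exp(u) + 1.54)^3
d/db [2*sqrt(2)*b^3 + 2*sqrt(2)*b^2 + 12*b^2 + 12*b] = 6*sqrt(2)*b^2 + 4*sqrt(2)*b + 24*b + 12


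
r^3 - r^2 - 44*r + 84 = (r - 6)*(r - 2)*(r + 7)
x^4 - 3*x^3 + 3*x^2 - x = x*(x - 1)^3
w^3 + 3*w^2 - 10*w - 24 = (w - 3)*(w + 2)*(w + 4)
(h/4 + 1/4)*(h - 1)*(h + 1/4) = h^3/4 + h^2/16 - h/4 - 1/16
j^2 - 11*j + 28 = (j - 7)*(j - 4)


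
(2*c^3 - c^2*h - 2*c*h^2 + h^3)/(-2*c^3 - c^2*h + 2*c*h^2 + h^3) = (-2*c + h)/(2*c + h)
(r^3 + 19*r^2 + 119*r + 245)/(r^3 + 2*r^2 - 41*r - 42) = (r^2 + 12*r + 35)/(r^2 - 5*r - 6)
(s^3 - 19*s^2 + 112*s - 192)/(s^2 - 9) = (s^2 - 16*s + 64)/(s + 3)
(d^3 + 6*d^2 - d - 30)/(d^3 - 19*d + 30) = (d + 3)/(d - 3)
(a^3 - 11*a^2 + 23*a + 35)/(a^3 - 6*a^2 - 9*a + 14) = (a^2 - 4*a - 5)/(a^2 + a - 2)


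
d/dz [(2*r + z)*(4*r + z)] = 6*r + 2*z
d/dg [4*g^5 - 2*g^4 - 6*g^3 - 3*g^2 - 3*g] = 20*g^4 - 8*g^3 - 18*g^2 - 6*g - 3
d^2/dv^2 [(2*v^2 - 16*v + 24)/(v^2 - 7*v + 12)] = 4*(-v^3 + 36*v - 84)/(v^6 - 21*v^5 + 183*v^4 - 847*v^3 + 2196*v^2 - 3024*v + 1728)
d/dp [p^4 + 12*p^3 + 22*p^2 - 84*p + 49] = 4*p^3 + 36*p^2 + 44*p - 84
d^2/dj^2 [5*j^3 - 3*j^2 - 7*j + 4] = 30*j - 6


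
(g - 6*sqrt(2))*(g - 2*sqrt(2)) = g^2 - 8*sqrt(2)*g + 24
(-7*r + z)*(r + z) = -7*r^2 - 6*r*z + z^2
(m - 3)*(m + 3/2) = m^2 - 3*m/2 - 9/2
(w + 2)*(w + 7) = w^2 + 9*w + 14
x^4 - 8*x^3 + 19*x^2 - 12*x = x*(x - 4)*(x - 3)*(x - 1)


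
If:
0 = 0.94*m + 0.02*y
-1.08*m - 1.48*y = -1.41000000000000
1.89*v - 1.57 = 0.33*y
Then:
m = -0.02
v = 1.00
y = 0.97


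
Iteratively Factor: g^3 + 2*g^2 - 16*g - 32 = (g - 4)*(g^2 + 6*g + 8) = (g - 4)*(g + 2)*(g + 4)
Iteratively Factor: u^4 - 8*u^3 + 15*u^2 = (u)*(u^3 - 8*u^2 + 15*u) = u*(u - 3)*(u^2 - 5*u) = u^2*(u - 3)*(u - 5)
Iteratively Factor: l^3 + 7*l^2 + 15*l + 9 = (l + 3)*(l^2 + 4*l + 3) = (l + 3)^2*(l + 1)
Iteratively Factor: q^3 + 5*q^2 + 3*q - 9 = (q + 3)*(q^2 + 2*q - 3) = (q - 1)*(q + 3)*(q + 3)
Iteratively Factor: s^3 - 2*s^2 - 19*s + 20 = (s - 5)*(s^2 + 3*s - 4) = (s - 5)*(s + 4)*(s - 1)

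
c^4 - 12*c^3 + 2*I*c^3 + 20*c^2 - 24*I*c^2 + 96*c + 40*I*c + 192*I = (c - 8)*(c - 6)*(c + 2)*(c + 2*I)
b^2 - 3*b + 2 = (b - 2)*(b - 1)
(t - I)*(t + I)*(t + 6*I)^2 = t^4 + 12*I*t^3 - 35*t^2 + 12*I*t - 36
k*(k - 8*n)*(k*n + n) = k^3*n - 8*k^2*n^2 + k^2*n - 8*k*n^2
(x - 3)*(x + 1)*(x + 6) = x^3 + 4*x^2 - 15*x - 18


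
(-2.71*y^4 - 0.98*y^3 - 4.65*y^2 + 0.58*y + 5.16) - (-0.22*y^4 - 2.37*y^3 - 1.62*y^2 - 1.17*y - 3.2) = -2.49*y^4 + 1.39*y^3 - 3.03*y^2 + 1.75*y + 8.36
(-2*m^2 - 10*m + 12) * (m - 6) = -2*m^3 + 2*m^2 + 72*m - 72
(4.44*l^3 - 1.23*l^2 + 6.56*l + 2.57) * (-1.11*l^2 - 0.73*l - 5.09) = -4.9284*l^5 - 1.8759*l^4 - 28.9833*l^3 - 1.3808*l^2 - 35.2665*l - 13.0813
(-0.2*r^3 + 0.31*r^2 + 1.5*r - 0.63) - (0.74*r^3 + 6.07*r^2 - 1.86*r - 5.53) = -0.94*r^3 - 5.76*r^2 + 3.36*r + 4.9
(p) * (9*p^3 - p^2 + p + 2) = 9*p^4 - p^3 + p^2 + 2*p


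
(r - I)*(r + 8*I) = r^2 + 7*I*r + 8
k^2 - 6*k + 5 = (k - 5)*(k - 1)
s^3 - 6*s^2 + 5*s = s*(s - 5)*(s - 1)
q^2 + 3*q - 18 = (q - 3)*(q + 6)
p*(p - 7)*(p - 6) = p^3 - 13*p^2 + 42*p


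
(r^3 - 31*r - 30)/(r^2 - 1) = (r^2 - r - 30)/(r - 1)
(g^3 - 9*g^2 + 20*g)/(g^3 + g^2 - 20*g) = (g - 5)/(g + 5)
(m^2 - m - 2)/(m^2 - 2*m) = (m + 1)/m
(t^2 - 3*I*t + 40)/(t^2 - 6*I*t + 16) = (t + 5*I)/(t + 2*I)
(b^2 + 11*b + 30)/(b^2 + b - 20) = (b + 6)/(b - 4)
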